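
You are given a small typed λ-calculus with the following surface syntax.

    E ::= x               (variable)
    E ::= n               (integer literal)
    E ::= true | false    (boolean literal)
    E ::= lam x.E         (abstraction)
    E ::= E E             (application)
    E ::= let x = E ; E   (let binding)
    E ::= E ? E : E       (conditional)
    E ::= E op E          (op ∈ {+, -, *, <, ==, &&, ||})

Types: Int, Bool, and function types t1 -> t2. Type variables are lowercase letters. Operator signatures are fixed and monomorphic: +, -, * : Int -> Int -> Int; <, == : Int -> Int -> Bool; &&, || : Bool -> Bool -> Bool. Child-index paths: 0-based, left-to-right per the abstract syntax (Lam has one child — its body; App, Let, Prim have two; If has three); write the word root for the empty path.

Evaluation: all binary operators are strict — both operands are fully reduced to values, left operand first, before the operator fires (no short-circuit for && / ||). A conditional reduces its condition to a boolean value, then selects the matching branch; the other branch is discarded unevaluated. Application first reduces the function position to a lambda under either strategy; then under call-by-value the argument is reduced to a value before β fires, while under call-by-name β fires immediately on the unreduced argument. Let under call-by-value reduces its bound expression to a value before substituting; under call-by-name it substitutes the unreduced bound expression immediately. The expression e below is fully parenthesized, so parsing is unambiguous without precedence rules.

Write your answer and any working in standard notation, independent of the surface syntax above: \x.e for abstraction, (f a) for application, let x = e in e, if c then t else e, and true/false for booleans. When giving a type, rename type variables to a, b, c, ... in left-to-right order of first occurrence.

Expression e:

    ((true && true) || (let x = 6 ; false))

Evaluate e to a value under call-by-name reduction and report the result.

Answer: true

Working:
step 0: ((true && true) || (let x = 6 in false))
step 1: [delta@0] (true || (let x = 6 in false))
step 2: [let@1] (true || false)
step 3: [delta@root] true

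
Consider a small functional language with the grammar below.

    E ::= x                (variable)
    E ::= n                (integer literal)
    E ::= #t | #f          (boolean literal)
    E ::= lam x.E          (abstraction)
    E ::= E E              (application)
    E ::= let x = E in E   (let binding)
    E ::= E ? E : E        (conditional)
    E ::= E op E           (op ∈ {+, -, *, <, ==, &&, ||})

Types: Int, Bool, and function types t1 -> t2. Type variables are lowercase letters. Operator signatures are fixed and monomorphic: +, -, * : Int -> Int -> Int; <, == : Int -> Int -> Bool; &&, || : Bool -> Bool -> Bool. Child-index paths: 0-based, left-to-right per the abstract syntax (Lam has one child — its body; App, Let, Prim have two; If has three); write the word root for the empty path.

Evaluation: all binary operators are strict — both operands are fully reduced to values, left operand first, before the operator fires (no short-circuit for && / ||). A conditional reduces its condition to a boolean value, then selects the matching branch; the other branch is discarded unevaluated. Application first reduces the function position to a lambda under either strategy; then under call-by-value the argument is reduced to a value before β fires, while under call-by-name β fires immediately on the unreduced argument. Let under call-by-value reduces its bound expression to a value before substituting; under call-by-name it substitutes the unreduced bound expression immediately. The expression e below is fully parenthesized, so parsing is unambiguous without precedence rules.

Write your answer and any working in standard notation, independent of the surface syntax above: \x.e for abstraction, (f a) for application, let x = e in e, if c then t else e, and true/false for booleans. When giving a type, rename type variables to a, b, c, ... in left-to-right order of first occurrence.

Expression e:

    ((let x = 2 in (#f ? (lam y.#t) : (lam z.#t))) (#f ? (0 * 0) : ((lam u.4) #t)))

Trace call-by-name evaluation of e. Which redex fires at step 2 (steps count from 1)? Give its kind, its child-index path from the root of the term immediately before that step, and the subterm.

Working:
step 0: ((let x = 2 in (if false then (\y.true) else (\z.true))) (if false then (0 * 0) else ((\u.4) true)))
step 1: [let@0] ((if false then (\y.true) else (\z.true)) (if false then (0 * 0) else ((\u.4) true)))
step 2: [if@0] ((\z.true) (if false then (0 * 0) else ((\u.4) true)))

Answer: if at 0 : (if false then (\y.true) else (\z.true))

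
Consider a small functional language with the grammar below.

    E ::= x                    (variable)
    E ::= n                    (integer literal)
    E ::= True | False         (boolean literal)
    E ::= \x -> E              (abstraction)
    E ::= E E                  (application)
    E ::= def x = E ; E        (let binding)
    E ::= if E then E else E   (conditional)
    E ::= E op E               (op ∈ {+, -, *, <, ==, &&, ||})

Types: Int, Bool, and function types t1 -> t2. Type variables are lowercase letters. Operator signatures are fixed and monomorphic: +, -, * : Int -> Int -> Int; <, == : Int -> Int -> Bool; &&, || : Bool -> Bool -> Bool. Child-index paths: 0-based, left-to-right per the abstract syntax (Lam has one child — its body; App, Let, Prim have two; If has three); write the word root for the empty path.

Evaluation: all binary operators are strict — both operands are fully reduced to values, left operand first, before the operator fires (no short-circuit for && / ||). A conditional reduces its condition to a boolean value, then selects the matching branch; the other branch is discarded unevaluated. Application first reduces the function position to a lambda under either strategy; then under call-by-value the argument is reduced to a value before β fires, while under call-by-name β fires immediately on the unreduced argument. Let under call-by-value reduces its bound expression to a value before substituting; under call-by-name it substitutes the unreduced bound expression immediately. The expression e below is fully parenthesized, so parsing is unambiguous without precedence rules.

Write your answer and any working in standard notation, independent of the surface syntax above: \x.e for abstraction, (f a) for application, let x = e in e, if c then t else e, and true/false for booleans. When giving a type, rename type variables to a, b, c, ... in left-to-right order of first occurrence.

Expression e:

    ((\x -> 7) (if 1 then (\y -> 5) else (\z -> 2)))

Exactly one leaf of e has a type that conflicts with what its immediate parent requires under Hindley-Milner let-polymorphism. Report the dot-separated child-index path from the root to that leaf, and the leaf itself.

Derivation:
\x._ : a -> Int
  unify Int ~ Bool
  FAIL: mismatch Int ~ Bool

Answer: 1.0 : 1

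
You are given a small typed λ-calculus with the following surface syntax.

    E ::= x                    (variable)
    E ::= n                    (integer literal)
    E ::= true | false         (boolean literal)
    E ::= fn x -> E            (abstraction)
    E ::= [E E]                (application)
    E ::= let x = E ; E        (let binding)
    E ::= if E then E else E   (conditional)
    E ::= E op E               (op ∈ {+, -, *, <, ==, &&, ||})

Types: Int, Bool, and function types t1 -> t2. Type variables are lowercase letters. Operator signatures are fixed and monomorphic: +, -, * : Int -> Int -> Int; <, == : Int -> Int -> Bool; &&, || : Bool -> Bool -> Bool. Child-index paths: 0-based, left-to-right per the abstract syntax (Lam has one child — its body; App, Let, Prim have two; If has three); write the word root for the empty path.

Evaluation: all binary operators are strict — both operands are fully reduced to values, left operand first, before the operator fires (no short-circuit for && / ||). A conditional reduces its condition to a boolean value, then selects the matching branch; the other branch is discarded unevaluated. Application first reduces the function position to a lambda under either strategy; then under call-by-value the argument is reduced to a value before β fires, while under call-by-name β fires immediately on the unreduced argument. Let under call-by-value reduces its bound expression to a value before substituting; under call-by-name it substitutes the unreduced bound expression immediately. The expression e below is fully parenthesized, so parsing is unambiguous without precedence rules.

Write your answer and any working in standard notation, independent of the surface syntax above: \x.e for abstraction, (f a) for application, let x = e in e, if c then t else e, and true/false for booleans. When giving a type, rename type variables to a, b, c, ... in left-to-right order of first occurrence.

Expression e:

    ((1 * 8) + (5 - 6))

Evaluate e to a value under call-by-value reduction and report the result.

Answer: 7

Derivation:
step 0: ((1 * 8) + (5 - 6))
step 1: [delta@0] (8 + (5 - 6))
step 2: [delta@1] (8 + -1)
step 3: [delta@root] 7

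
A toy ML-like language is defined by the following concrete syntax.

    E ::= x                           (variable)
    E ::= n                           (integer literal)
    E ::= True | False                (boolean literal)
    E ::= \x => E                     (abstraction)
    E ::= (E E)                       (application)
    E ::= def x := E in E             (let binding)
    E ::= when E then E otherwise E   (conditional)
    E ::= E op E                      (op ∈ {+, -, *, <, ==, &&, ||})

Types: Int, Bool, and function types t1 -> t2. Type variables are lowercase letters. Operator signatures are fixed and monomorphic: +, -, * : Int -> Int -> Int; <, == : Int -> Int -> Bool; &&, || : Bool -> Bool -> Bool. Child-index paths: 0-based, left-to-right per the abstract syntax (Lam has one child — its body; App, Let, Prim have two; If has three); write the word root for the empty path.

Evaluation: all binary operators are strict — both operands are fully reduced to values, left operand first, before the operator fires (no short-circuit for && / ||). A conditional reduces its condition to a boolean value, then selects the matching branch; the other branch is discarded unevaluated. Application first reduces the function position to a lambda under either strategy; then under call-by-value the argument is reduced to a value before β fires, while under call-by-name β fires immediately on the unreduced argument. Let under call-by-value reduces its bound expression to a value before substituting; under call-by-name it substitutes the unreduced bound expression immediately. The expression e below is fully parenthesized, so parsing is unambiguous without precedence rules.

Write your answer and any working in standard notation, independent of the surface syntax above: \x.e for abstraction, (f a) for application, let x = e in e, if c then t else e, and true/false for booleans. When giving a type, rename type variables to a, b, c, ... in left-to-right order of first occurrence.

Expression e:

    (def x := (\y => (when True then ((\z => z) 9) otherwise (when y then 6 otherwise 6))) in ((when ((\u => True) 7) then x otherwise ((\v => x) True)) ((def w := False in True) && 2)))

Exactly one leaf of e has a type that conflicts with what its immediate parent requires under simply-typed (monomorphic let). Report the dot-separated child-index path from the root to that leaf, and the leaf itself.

Answer: 1.1.1 : 2

Trace:
  unify Bool ~ Bool
z : b
\z._ : b -> b
  unify b -> b ~ Int -> c
  unify b ~ Int
  unify Int ~ c
_ _ : Int
y : a
  unify a ~ Bool
  unify Int ~ Int
  unify Int ~ Int
\y._ : Bool -> Int
let x : Bool -> Int
\u._ : d -> Bool
  unify d -> Bool ~ Int -> e
  unify d ~ Int
  unify Bool ~ e
_ _ : Bool
  unify Bool ~ Bool
x : Bool -> Int
x : Bool -> Int
\v._ : f -> Bool -> Int
  unify f -> Bool -> Int ~ Bool -> g
  unify f ~ Bool
  unify Bool -> Int ~ g
_ _ : Bool -> Int
  unify Bool -> Int ~ Bool -> Int
  unify Bool ~ Bool
  unify Int ~ Int
let w : Bool
  unify Bool ~ Bool
  unify Int ~ Bool
  FAIL: mismatch Int ~ Bool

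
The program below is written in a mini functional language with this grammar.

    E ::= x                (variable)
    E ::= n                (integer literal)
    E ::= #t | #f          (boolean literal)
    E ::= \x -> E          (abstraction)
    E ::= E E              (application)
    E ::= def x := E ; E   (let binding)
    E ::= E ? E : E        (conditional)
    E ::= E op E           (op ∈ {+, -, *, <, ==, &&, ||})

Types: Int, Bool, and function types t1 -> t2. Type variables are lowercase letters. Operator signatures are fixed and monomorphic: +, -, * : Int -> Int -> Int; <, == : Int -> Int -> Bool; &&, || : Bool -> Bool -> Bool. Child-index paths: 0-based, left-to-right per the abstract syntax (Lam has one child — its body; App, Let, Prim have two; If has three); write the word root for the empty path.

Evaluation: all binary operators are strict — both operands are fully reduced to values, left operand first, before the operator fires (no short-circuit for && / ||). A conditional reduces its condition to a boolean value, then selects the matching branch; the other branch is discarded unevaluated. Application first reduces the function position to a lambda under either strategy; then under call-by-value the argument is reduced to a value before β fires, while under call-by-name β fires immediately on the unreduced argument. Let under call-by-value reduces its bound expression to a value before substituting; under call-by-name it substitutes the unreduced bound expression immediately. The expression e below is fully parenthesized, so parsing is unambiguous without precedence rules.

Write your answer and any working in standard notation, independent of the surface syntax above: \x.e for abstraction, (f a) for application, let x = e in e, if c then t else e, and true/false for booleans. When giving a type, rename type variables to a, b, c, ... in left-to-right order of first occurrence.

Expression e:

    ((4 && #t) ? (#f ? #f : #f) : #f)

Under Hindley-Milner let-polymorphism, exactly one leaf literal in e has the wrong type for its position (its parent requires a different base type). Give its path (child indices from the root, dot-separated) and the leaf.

Trace:
  unify Int ~ Bool
  FAIL: mismatch Int ~ Bool

Answer: 0.0 : 4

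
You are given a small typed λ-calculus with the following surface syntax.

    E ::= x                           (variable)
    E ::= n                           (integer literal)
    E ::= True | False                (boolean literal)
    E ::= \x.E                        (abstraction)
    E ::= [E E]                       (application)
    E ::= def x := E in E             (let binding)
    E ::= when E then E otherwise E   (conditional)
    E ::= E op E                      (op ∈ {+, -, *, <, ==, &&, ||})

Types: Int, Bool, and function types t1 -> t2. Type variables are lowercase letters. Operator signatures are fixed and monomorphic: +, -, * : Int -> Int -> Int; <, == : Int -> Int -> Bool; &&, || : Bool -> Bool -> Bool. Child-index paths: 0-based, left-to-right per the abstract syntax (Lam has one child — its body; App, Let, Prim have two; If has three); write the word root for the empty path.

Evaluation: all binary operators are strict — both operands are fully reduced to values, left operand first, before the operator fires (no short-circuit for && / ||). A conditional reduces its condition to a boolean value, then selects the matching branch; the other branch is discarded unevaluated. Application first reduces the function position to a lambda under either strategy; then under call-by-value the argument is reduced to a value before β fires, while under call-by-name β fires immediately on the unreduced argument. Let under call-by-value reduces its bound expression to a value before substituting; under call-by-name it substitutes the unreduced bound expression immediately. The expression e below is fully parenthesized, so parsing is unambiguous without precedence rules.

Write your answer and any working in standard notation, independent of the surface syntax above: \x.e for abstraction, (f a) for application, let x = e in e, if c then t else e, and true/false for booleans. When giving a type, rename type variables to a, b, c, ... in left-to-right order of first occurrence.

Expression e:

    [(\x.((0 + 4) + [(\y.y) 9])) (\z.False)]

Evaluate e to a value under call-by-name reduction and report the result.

Trace:
step 0: ((\x.((0 + 4) + ((\y.y) 9))) (\z.false))
step 1: [beta@root] ((0 + 4) + ((\y.y) 9))
step 2: [delta@0] (4 + ((\y.y) 9))
step 3: [beta@1] (4 + 9)
step 4: [delta@root] 13

Answer: 13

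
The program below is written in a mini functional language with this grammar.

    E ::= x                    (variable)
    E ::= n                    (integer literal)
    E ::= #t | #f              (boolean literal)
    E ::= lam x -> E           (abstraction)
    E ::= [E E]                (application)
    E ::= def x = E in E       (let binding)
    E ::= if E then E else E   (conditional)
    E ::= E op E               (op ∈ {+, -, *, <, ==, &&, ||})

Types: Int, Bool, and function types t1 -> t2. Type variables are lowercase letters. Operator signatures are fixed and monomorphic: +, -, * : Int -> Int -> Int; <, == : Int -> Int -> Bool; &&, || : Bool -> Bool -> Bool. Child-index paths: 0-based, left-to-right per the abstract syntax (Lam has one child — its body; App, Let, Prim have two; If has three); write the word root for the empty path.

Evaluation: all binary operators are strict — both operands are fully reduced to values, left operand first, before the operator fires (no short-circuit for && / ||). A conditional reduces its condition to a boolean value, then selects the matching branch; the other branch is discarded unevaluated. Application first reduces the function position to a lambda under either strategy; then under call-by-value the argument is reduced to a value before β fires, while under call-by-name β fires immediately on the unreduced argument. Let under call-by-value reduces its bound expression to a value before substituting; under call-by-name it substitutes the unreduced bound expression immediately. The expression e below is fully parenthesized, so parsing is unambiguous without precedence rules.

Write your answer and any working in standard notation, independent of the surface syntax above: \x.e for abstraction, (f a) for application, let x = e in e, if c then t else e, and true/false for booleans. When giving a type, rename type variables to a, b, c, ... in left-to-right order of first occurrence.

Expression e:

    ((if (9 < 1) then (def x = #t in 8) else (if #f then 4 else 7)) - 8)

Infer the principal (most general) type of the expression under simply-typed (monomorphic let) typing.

Answer: Int

Trace:
  unify Int ~ Int
  unify Int ~ Int
  unify Bool ~ Bool
let x : Bool
  unify Bool ~ Bool
  unify Int ~ Int
  unify Int ~ Int
  unify Int ~ Int
  unify Int ~ Int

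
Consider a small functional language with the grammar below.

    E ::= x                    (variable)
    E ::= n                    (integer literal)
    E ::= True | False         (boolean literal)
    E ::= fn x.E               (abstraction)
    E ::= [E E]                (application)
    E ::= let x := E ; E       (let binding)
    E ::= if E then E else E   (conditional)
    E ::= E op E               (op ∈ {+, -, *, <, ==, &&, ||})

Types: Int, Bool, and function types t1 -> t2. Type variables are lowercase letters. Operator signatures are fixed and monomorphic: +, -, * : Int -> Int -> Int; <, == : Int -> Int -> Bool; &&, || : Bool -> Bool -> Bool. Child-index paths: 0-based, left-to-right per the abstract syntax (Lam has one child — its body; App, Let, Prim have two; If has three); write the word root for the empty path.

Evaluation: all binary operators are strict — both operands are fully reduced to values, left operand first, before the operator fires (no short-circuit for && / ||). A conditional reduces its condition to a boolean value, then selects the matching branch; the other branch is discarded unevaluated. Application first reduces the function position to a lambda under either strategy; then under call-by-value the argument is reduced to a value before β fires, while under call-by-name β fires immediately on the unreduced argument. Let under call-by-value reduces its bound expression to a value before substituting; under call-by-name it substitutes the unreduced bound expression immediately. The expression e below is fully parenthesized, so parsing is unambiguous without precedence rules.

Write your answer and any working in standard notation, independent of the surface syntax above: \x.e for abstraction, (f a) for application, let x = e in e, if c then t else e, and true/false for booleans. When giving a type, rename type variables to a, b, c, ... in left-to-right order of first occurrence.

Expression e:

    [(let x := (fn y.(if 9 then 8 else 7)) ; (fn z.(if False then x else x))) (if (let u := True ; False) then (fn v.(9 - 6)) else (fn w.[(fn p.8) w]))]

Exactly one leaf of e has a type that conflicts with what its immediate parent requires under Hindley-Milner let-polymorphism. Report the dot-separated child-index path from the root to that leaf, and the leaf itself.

Answer: 0.0.0.0 : 9

Derivation:
  unify Int ~ Bool
  FAIL: mismatch Int ~ Bool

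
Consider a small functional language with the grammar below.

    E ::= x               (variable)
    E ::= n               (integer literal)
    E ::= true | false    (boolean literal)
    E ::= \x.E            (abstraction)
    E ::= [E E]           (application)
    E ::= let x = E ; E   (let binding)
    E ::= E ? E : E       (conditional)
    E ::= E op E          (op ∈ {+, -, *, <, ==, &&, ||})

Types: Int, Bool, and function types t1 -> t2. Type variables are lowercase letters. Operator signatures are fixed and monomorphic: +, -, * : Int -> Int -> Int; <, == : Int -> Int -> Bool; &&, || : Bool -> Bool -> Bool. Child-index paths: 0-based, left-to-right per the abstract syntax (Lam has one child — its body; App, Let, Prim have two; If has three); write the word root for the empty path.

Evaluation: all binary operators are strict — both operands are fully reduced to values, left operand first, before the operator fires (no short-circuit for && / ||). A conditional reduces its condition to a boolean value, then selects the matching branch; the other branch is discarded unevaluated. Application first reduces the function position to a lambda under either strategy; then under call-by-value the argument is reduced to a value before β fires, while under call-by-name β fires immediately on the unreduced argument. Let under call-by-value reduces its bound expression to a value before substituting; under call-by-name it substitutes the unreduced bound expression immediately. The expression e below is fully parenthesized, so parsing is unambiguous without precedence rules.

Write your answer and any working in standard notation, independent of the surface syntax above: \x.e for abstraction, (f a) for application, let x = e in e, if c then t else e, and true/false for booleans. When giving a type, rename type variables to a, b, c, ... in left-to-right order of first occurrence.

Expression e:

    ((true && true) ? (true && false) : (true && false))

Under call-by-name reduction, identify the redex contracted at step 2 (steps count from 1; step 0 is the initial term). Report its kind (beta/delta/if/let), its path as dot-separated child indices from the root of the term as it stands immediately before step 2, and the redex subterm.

Answer: if at root : (if true then (true && false) else (true && false))

Working:
step 0: (if (true && true) then (true && false) else (true && false))
step 1: [delta@0] (if true then (true && false) else (true && false))
step 2: [if@root] (true && false)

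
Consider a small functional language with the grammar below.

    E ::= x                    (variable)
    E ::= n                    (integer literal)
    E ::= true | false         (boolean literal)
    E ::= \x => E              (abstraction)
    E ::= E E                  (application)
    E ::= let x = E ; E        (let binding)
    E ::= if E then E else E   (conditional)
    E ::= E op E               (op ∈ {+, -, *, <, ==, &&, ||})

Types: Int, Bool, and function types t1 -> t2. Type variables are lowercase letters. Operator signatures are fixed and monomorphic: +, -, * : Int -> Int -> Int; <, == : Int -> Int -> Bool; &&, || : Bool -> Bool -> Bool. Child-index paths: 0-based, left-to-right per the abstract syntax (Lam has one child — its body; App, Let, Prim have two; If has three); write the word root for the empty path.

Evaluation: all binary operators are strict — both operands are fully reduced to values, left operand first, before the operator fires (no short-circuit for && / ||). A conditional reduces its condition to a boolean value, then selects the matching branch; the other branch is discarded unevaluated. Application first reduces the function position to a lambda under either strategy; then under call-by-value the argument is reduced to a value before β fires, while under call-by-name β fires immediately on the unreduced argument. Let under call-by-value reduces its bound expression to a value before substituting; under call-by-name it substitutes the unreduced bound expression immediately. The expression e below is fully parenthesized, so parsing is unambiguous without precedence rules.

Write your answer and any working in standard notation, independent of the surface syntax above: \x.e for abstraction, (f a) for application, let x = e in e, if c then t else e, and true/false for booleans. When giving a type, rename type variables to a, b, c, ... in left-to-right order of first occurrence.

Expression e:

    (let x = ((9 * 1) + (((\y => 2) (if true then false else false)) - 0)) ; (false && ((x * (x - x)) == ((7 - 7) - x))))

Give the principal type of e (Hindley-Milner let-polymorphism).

Answer: Bool

Trace:
  unify Int ~ Int
  unify Int ~ Int
  unify Int ~ Int
\y._ : a -> Int
  unify Bool ~ Bool
  unify Bool ~ Bool
  unify a -> Int ~ Bool -> b
  unify a ~ Bool
  unify Int ~ b
_ _ : Int
  unify Int ~ Int
  unify Int ~ Int
  unify Int ~ Int
let x : Int
  unify Bool ~ Bool
x : Int
  unify Int ~ Int
x : Int
  unify Int ~ Int
x : Int
  unify Int ~ Int
  unify Int ~ Int
  unify Int ~ Int
  unify Int ~ Int
  unify Int ~ Int
  unify Int ~ Int
x : Int
  unify Int ~ Int
  unify Int ~ Int
  unify Bool ~ Bool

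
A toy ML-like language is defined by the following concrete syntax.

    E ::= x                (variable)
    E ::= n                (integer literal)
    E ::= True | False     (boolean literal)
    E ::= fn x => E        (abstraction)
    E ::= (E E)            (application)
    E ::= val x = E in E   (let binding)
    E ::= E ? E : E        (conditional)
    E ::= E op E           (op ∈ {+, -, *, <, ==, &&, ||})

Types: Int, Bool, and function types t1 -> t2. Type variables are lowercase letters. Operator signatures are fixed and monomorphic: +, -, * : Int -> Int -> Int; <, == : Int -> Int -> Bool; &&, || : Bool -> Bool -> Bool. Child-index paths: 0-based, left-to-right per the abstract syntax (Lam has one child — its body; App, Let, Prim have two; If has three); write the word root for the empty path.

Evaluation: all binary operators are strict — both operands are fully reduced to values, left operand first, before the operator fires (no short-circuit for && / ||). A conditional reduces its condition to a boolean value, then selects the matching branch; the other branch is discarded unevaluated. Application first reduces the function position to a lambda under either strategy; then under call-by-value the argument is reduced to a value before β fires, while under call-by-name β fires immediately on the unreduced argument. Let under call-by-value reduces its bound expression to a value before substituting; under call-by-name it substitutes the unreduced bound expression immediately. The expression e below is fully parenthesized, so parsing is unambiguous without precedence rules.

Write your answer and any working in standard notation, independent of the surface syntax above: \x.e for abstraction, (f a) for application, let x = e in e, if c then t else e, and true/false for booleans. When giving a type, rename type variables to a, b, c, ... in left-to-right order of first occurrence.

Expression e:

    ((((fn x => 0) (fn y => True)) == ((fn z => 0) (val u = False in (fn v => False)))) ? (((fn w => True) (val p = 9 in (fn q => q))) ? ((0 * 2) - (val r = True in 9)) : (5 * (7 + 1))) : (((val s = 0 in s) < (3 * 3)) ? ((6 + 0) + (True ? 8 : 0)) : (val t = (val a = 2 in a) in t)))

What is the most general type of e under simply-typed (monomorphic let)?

Working:
\x._ : a -> Int
\y._ : b -> Bool
  unify a -> Int ~ (b -> Bool) -> c
  unify a ~ b -> Bool
  unify Int ~ c
_ _ : Int
  unify Int ~ Int
\z._ : d -> Int
let u : Bool
\v._ : e -> Bool
  unify d -> Int ~ (e -> Bool) -> f
  unify d ~ e -> Bool
  unify Int ~ f
_ _ : Int
  unify Int ~ Int
  unify Bool ~ Bool
\w._ : g -> Bool
let p : Int
q : h
\q._ : h -> h
  unify g -> Bool ~ (h -> h) -> i
  unify g ~ h -> h
  unify Bool ~ i
_ _ : Bool
  unify Bool ~ Bool
  unify Int ~ Int
  unify Int ~ Int
  unify Int ~ Int
let r : Bool
  unify Int ~ Int
  unify Int ~ Int
  unify Int ~ Int
  unify Int ~ Int
  unify Int ~ Int
  unify Int ~ Int
let s : Int
s : Int
  unify Int ~ Int
  unify Int ~ Int
  unify Int ~ Int
  unify Int ~ Int
  unify Bool ~ Bool
  unify Int ~ Int
  unify Int ~ Int
  unify Int ~ Int
  unify Bool ~ Bool
  unify Int ~ Int
  unify Int ~ Int
let a : Int
a : Int
let t : Int
t : Int
  unify Int ~ Int
  unify Int ~ Int

Answer: Int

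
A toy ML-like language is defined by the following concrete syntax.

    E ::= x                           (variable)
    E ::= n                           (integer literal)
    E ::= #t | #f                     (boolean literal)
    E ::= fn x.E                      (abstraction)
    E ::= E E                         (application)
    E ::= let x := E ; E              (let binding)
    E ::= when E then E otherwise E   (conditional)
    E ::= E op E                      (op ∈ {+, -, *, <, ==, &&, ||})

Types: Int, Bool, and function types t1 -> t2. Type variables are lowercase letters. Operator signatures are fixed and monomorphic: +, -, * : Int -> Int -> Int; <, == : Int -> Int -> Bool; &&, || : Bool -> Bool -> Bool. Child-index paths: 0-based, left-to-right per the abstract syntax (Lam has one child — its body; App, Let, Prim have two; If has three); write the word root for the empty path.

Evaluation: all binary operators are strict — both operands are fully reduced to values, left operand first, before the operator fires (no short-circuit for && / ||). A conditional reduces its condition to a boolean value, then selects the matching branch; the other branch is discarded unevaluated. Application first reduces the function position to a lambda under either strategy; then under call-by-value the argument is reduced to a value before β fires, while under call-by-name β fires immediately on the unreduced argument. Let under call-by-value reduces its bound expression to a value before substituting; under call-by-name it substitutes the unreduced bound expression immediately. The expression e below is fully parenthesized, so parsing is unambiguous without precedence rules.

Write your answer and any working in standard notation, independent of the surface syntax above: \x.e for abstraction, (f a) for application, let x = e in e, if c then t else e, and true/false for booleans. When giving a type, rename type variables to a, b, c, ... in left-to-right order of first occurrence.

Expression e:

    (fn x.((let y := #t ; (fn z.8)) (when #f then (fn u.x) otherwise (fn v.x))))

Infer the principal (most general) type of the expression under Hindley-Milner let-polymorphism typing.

Trace:
let y : Bool
\z._ : b -> Int
  unify Bool ~ Bool
x : a
\u._ : c -> a
x : a
\v._ : d -> a
  unify c -> a ~ d -> a
  unify c ~ d
  unify a ~ a
  unify b -> Int ~ (d -> a) -> e
  unify b ~ d -> a
  unify Int ~ e
_ _ : Int
\x._ : a -> Int

Answer: a -> Int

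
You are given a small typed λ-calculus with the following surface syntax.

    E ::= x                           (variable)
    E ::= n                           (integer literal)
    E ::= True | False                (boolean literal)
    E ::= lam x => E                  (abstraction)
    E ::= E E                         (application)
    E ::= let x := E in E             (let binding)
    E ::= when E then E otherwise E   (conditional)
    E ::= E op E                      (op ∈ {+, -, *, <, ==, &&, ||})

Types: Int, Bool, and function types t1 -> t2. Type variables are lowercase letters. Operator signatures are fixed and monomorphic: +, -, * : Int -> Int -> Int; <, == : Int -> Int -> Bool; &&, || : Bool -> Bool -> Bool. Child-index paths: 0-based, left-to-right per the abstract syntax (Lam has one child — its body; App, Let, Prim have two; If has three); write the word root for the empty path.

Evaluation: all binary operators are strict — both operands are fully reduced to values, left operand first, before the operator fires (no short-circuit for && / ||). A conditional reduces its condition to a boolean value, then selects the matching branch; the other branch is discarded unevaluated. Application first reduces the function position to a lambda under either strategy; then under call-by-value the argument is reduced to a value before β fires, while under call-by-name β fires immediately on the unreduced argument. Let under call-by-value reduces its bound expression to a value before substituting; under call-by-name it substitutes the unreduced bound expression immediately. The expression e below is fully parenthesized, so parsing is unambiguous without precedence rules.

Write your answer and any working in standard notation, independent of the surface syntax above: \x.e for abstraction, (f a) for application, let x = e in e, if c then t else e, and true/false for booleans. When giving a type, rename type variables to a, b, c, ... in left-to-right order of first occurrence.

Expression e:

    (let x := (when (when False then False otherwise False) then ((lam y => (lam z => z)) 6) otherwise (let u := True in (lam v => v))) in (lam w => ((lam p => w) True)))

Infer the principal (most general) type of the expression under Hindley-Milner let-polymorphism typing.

Answer: a -> a

Working:
  unify Bool ~ Bool
  unify Bool ~ Bool
  unify Bool ~ Bool
z : b
\z._ : b -> b
\y._ : a -> b -> b
  unify a -> b -> b ~ Int -> c
  unify a ~ Int
  unify b -> b ~ c
_ _ : b -> b
let u : Bool
v : d
\v._ : d -> d
  unify b -> b ~ d -> d
  unify b ~ d
  unify d ~ d
let x : forall. d -> d
w : e
\p._ : f -> e
  unify f -> e ~ Bool -> g
  unify f ~ Bool
  unify e ~ g
_ _ : g
\w._ : g -> g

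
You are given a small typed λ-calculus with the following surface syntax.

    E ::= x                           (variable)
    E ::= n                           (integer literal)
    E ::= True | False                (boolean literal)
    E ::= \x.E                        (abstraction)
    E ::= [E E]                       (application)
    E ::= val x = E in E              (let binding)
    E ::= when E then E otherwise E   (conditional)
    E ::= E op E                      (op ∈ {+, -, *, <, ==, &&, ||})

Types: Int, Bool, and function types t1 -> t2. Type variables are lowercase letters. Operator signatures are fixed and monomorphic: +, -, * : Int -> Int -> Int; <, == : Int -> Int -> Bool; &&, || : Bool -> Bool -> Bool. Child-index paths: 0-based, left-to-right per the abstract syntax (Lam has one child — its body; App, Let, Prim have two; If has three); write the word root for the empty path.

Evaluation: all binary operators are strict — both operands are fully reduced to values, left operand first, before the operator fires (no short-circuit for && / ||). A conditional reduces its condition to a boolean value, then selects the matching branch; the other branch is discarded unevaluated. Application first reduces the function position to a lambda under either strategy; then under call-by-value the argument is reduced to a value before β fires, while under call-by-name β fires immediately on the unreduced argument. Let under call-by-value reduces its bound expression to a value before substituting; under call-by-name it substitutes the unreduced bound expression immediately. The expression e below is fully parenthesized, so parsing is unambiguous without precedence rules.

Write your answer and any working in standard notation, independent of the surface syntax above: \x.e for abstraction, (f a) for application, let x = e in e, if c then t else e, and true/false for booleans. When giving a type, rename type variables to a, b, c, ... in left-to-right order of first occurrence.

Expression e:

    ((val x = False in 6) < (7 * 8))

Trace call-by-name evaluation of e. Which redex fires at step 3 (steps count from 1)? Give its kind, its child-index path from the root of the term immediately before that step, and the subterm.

Working:
step 0: ((let x = false in 6) < (7 * 8))
step 1: [let@0] (6 < (7 * 8))
step 2: [delta@1] (6 < 56)
step 3: [delta@root] true

Answer: delta at root : (6 < 56)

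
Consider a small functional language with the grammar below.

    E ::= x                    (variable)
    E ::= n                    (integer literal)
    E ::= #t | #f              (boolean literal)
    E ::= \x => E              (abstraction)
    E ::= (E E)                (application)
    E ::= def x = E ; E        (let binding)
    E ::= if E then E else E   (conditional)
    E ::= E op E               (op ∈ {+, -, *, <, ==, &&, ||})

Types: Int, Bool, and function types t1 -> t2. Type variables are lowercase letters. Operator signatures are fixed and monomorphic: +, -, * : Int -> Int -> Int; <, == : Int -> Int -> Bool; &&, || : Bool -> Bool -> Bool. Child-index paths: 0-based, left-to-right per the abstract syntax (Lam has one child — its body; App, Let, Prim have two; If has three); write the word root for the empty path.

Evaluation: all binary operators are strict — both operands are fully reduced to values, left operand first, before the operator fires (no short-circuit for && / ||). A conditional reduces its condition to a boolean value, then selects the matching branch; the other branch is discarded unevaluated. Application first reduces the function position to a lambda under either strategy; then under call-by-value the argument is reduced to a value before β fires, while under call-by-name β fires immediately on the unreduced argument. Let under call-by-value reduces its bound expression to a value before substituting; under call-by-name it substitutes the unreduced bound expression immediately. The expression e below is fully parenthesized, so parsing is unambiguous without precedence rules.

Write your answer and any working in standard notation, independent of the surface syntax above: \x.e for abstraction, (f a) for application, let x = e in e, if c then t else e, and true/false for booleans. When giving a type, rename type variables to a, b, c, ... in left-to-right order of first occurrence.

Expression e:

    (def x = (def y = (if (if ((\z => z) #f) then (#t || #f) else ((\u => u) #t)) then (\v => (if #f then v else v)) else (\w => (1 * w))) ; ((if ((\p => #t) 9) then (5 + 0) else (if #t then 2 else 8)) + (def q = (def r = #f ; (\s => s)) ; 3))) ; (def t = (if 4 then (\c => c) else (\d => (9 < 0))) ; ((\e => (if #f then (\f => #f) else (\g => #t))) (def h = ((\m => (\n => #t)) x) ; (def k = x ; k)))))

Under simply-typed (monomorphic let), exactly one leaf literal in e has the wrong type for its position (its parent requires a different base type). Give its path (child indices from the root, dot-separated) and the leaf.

Trace:
z : a
\z._ : a -> a
  unify a -> a ~ Bool -> b
  unify a ~ Bool
  unify Bool ~ b
_ _ : Bool
  unify Bool ~ Bool
  unify Bool ~ Bool
  unify Bool ~ Bool
u : c
\u._ : c -> c
  unify c -> c ~ Bool -> d
  unify c ~ Bool
  unify Bool ~ d
_ _ : Bool
  unify Bool ~ Bool
  unify Bool ~ Bool
  unify Bool ~ Bool
v : e
v : e
  unify e ~ e
\v._ : e -> e
  unify Int ~ Int
w : f
  unify f ~ Int
\w._ : Int -> Int
  unify e -> e ~ Int -> Int
  unify e ~ Int
  unify Int ~ Int
let y : Int -> Int
\p._ : g -> Bool
  unify g -> Bool ~ Int -> h
  unify g ~ Int
  unify Bool ~ h
_ _ : Bool
  unify Bool ~ Bool
  unify Int ~ Int
  unify Int ~ Int
  unify Bool ~ Bool
  unify Int ~ Int
  unify Int ~ Int
  unify Int ~ Int
let r : Bool
s : i
\s._ : i -> i
let q : i -> i
  unify Int ~ Int
let x : Int
  unify Int ~ Bool
  FAIL: mismatch Int ~ Bool

Answer: 1.0.0 : 4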